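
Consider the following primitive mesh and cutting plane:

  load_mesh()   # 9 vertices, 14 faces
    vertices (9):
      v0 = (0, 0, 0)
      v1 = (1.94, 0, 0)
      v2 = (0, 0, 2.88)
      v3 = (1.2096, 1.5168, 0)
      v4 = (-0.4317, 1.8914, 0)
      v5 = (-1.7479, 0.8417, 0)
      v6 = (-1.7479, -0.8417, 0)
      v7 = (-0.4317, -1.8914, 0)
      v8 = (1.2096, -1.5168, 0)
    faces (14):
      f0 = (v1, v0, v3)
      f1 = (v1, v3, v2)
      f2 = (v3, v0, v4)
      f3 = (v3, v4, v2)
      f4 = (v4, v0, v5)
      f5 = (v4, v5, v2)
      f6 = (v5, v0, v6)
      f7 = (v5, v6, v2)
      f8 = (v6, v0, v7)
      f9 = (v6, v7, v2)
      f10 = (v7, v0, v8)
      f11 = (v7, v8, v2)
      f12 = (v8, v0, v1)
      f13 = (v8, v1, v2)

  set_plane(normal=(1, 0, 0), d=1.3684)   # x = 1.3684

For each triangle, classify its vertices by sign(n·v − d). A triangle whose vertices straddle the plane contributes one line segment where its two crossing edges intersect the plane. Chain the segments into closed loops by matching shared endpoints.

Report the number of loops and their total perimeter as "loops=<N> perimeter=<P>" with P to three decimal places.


Straddling triangles (4 of 14):
  (v1,v0,v3) [+--] → (1.3684, 0, 0)–(1.3684, 1.18702, 0)  len=1.1870
  (v1,v3,v2) [+--] → (1.3684, 1.18702, 0)–(1.3684, 0, 0.848561)  len=1.4591
  (v8,v0,v1) [--+] → (1.3684, 0, 0)–(1.3684, -1.18702, 0)  len=1.1870
  (v8,v1,v2) [-+-] → (1.3684, -1.18702, 0)–(1.3684, 0, 0.848561)  len=1.4591

Chained into 1 loop(s):
  loop 1: 4 segments, perimeter = 5.2923
Total perimeter = 5.292

loops=1 perimeter=5.292


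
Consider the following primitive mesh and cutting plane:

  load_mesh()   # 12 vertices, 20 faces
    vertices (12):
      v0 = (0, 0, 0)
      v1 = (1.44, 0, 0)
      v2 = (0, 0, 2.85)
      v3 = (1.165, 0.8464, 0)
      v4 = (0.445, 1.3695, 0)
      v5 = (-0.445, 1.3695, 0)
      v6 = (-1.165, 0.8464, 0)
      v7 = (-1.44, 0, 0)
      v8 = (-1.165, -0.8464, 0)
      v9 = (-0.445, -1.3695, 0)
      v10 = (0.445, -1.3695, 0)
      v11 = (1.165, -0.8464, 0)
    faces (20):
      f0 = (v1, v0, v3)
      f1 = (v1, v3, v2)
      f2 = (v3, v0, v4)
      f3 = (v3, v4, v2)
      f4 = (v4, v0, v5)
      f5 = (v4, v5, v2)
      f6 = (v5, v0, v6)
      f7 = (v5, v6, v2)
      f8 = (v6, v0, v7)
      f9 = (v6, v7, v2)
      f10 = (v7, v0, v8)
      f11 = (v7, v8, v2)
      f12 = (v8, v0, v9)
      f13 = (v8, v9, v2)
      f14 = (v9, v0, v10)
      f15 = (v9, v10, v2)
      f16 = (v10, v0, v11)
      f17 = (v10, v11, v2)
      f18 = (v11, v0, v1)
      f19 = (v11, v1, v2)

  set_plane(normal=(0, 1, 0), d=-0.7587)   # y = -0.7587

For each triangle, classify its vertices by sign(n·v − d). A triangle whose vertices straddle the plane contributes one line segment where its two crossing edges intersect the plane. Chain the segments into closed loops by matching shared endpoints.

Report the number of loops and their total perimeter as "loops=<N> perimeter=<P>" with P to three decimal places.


Straddling triangles (10 of 20):
  (v7,v0,v8) [++-] → (-1.04429, -0.7587, 0)–(-1.19349, -0.7587, 0)  len=0.1492
  (v7,v8,v2) [+-+] → (-1.19349, -0.7587, 0)–(-1.04429, -0.7587, 0.295304)  len=0.3309
  (v8,v0,v9) [-+-] → (-1.04429, -0.7587, 0)–(-0.246529, -0.7587, 0)  len=0.7978
  (v8,v9,v2) [--+] → (-0.246529, -0.7587, 1.27111)–(-1.04429, -0.7587, 0.295304)  len=1.2604
  (v9,v0,v10) [-+-] → (-0.246529, -0.7587, 0)–(0.246529, -0.7587, 0)  len=0.4931
  (v9,v10,v2) [--+] → (0.246529, -0.7587, 1.27111)–(-0.246529, -0.7587, 1.27111)  len=0.4931
  (v10,v0,v11) [-+-] → (0.246529, -0.7587, 0)–(1.04429, -0.7587, 0)  len=0.7978
  (v10,v11,v2) [--+] → (1.04429, -0.7587, 0.295304)–(0.246529, -0.7587, 1.27111)  len=1.2604
  (v11,v0,v1) [-++] → (1.04429, -0.7587, 0)–(1.19349, -0.7587, 0)  len=0.1492
  (v11,v1,v2) [-++] → (1.19349, -0.7587, 0)–(1.04429, -0.7587, 0.295304)  len=0.3309

Chained into 1 loop(s):
  loop 1: 10 segments, perimeter = 6.0626
Total perimeter = 6.063

loops=1 perimeter=6.063


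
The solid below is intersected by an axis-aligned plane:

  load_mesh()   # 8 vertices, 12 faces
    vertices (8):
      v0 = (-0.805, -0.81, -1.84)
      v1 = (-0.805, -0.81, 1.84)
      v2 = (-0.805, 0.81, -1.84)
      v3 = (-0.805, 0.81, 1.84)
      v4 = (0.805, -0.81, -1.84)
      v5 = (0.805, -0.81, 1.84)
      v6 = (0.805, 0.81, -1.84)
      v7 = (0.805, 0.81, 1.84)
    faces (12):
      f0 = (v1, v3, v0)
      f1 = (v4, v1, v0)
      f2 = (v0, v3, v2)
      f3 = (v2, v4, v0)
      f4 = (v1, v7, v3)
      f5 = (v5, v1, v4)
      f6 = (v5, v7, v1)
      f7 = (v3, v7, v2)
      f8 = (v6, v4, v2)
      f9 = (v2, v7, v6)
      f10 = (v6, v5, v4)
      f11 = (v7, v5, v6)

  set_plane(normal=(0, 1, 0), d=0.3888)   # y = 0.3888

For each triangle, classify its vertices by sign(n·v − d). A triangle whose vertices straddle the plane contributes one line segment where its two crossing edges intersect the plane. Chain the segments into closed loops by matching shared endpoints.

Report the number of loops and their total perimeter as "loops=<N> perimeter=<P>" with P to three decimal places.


loops=1 perimeter=10.580

Straddling triangles (8 of 12):
  (v1,v3,v0) [-+-] → (-0.805, 0.3888, 1.84)–(-0.805, 0.3888, 0.8832)  len=0.9568
  (v0,v3,v2) [-++] → (-0.805, 0.3888, 0.8832)–(-0.805, 0.3888, -1.84)  len=2.7232
  (v2,v4,v0) [+--] → (-0.3864, 0.3888, -1.84)–(-0.805, 0.3888, -1.84)  len=0.4186
  (v1,v7,v3) [-++] → (0.3864, 0.3888, 1.84)–(-0.805, 0.3888, 1.84)  len=1.1914
  (v5,v7,v1) [-+-] → (0.805, 0.3888, 1.84)–(0.3864, 0.3888, 1.84)  len=0.4186
  (v6,v4,v2) [+-+] → (0.805, 0.3888, -1.84)–(-0.3864, 0.3888, -1.84)  len=1.1914
  (v6,v5,v4) [+--] → (0.805, 0.3888, -0.8832)–(0.805, 0.3888, -1.84)  len=0.9568
  (v7,v5,v6) [+-+] → (0.805, 0.3888, 1.84)–(0.805, 0.3888, -0.8832)  len=2.7232

Chained into 1 loop(s):
  loop 1: 8 segments, perimeter = 10.5800
Total perimeter = 10.580


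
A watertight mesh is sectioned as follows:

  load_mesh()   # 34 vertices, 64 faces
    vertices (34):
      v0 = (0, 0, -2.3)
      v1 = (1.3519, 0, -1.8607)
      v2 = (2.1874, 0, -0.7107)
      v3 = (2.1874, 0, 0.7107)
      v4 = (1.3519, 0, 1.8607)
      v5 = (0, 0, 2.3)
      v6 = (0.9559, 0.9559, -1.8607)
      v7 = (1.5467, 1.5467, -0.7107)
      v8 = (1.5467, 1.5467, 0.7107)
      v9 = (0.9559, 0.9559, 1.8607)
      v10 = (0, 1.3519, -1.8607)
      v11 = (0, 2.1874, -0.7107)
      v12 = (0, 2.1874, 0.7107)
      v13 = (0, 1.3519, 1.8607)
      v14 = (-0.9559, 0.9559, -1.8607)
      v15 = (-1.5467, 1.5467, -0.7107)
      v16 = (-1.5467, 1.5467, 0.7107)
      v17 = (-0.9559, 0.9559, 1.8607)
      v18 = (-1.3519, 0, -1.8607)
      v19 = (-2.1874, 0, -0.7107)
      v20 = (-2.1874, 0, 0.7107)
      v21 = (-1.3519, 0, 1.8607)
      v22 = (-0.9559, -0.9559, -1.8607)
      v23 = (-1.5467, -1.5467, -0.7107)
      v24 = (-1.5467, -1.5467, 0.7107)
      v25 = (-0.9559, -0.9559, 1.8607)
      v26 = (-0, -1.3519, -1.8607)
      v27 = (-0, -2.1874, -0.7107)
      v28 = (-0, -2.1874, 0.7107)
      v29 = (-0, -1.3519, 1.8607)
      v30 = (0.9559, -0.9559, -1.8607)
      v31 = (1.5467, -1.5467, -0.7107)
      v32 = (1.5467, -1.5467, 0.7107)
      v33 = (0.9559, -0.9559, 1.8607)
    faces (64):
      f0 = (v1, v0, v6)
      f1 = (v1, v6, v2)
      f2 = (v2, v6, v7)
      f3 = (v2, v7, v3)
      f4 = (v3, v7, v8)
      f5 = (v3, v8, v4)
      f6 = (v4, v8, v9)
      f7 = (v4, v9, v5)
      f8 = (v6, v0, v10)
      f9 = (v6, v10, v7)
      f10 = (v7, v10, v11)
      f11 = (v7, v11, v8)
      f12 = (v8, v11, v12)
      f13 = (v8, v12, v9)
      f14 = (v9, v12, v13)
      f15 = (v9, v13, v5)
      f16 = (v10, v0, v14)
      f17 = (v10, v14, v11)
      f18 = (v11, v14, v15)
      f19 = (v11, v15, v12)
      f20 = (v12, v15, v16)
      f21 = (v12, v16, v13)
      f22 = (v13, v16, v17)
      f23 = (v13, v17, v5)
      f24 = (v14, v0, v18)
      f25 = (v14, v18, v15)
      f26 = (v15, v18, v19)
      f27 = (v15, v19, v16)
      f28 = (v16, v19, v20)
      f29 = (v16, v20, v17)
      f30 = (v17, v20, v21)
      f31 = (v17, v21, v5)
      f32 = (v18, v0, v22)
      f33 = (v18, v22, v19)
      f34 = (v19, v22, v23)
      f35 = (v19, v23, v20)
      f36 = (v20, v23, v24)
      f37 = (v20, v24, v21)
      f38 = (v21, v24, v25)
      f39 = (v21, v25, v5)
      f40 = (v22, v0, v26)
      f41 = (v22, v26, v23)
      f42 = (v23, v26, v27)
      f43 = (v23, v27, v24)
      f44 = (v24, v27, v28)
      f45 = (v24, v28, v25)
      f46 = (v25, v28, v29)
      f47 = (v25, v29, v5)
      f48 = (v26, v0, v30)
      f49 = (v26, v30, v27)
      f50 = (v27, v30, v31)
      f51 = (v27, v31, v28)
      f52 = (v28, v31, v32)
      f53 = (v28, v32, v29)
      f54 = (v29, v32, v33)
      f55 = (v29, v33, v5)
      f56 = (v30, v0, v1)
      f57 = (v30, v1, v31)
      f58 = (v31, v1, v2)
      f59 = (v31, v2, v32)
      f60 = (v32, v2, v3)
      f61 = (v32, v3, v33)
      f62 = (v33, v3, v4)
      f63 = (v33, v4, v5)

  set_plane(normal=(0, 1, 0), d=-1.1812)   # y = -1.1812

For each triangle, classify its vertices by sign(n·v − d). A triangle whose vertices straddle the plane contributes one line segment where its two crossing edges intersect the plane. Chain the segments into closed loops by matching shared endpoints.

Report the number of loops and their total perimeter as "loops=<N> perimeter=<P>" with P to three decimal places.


loops=1 perimeter=11.565

Straddling triangles (20 of 64):
  (v19,v22,v23) [++-] → (-1.1812, -1.1812, -1.42215)–(-1.6981, -1.1812, -0.7107)  len=0.8794
  (v19,v23,v20) [+-+] → (-1.6981, -1.1812, -0.7107)–(-1.6981, -1.1812, -0.37481)  len=0.3359
  (v20,v23,v24) [+--] → (-1.6981, -1.1812, -0.37481)–(-1.6981, -1.1812, 0.7107)  len=1.0855
  (v20,v24,v21) [+-+] → (-1.6981, -1.1812, 0.7107)–(-1.50067, -1.1812, 0.982456)  len=0.3359
  (v21,v24,v25) [+-+] → (-1.50067, -1.1812, 0.982456)–(-1.1812, -1.1812, 1.42215)  len=0.5435
  (v22,v0,v26) [++-] → (0, -1.1812, -1.91617)–(-0.412051, -1.1812, -1.8607)  len=0.4158
  (v22,v26,v23) [+--] → (-0.412051, -1.1812, -1.8607)–(-1.1812, -1.1812, -1.42215)  len=0.8854
  (v24,v28,v25) [--+] → (-0.78102, -1.1812, 1.65031)–(-1.1812, -1.1812, 1.42215)  len=0.4607
  (v25,v28,v29) [+--] → (-0.78102, -1.1812, 1.65031)–(-0.412051, -1.1812, 1.8607)  len=0.4247
  (v25,v29,v5) [+-+] → (-0.412051, -1.1812, 1.8607)–(0, -1.1812, 1.91617)  len=0.4158
  (v26,v0,v30) [-++] → (0, -1.1812, -1.91617)–(0.412051, -1.1812, -1.8607)  len=0.4158
  (v26,v30,v27) [-+-] → (0.412051, -1.1812, -1.8607)–(0.78102, -1.1812, -1.65031)  len=0.4247
  (v27,v30,v31) [-+-] → (0.78102, -1.1812, -1.65031)–(1.1812, -1.1812, -1.42215)  len=0.4607
  (v29,v32,v33) [--+] → (1.1812, -1.1812, 1.42215)–(0.412051, -1.1812, 1.8607)  len=0.8854
  (v29,v33,v5) [-++] → (0.412051, -1.1812, 1.8607)–(0, -1.1812, 1.91617)  len=0.4158
  (v30,v1,v31) [++-] → (1.50067, -1.1812, -0.982456)–(1.1812, -1.1812, -1.42215)  len=0.5435
  (v31,v1,v2) [-++] → (1.50067, -1.1812, -0.982456)–(1.6981, -1.1812, -0.7107)  len=0.3359
  (v31,v2,v32) [-+-] → (1.6981, -1.1812, -0.7107)–(1.6981, -1.1812, 0.37481)  len=1.0855
  (v32,v2,v3) [-++] → (1.6981, -1.1812, 0.37481)–(1.6981, -1.1812, 0.7107)  len=0.3359
  (v32,v3,v33) [-++] → (1.6981, -1.1812, 0.7107)–(1.1812, -1.1812, 1.42215)  len=0.8794

Chained into 1 loop(s):
  loop 1: 20 segments, perimeter = 11.5650
Total perimeter = 11.565


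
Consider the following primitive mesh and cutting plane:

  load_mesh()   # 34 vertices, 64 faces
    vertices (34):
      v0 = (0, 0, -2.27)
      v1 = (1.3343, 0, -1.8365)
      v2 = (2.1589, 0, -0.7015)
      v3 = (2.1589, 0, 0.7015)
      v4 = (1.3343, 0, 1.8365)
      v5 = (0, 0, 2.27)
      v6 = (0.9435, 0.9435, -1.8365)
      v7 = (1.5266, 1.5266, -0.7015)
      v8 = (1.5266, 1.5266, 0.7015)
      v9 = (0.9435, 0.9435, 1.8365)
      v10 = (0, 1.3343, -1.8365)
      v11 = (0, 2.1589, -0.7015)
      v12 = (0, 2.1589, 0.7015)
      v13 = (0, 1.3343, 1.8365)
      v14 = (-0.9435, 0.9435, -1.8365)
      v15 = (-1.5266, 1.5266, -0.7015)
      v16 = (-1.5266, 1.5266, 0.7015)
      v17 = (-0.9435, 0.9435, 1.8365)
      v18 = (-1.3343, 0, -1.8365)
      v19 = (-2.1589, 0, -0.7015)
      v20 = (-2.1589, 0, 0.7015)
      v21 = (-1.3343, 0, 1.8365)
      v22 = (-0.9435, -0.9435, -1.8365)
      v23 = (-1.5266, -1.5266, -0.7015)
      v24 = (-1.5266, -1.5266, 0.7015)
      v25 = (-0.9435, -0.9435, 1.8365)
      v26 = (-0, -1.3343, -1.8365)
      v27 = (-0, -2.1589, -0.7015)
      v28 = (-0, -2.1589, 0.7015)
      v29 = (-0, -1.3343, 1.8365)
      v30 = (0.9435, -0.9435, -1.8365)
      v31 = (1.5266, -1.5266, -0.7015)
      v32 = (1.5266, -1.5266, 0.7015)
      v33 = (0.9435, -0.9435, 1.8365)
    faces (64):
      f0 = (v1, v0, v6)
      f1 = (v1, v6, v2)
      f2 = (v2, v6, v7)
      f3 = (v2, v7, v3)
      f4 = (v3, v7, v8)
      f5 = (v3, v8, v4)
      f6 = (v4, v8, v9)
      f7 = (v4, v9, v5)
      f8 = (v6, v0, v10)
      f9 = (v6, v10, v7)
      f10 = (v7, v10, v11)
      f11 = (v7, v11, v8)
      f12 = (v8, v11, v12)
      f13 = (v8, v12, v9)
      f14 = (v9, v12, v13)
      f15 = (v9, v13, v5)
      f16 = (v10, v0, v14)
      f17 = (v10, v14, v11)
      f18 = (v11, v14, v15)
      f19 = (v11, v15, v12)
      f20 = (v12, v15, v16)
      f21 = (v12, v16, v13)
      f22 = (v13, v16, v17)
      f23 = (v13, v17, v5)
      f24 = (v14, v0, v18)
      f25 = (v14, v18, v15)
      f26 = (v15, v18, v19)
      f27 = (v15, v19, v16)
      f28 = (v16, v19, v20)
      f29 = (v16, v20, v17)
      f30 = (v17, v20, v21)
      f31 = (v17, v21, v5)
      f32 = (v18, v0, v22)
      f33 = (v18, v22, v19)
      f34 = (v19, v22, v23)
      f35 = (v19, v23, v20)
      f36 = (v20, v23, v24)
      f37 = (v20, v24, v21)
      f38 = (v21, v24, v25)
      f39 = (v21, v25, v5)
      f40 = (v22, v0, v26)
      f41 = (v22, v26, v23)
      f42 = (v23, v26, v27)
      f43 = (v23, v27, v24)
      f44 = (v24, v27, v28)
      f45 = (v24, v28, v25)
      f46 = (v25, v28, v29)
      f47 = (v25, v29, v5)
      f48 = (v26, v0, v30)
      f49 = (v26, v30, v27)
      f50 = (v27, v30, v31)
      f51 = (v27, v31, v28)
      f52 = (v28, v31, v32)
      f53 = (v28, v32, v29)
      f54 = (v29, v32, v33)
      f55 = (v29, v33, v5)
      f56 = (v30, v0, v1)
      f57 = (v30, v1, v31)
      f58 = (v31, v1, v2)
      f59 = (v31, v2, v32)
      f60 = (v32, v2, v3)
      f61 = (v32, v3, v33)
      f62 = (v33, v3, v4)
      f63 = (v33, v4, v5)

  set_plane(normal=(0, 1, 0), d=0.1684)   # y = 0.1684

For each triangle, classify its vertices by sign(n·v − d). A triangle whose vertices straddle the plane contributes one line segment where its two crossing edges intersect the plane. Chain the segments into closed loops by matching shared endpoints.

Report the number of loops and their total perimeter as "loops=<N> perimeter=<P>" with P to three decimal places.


loops=1 perimeter=13.708

Straddling triangles (20 of 64):
  (v1,v0,v6) [--+] → (0.1684, 0.1684, -2.19263)–(1.26455, 0.1684, -1.8365)  len=1.1525
  (v1,v6,v2) [-+-] → (1.26455, 0.1684, -1.8365)–(1.94197, 0.1684, -0.90408)  len=1.1525
  (v2,v6,v7) [-++] → (1.94197, 0.1684, -0.90408)–(2.08915, 0.1684, -0.7015)  len=0.2504
  (v2,v7,v3) [-+-] → (2.08915, 0.1684, -0.7015)–(2.08915, 0.1684, 0.546734)  len=1.2482
  (v3,v7,v8) [-++] → (2.08915, 0.1684, 0.546734)–(2.08915, 0.1684, 0.7015)  len=0.1548
  (v3,v8,v4) [-+-] → (2.08915, 0.1684, 0.7015)–(1.35551, 0.1684, 1.7113)  len=1.2482
  (v4,v8,v9) [-++] → (1.35551, 0.1684, 1.7113)–(1.26455, 0.1684, 1.8365)  len=0.1548
  (v4,v9,v5) [-+-] → (1.26455, 0.1684, 1.8365)–(0.1684, 0.1684, 2.19263)  len=1.1525
  (v6,v0,v10) [+-+] → (0.1684, 0.1684, -2.19263)–(0, 0.1684, -2.21529)  len=0.1699
  (v9,v13,v5) [++-] → (0, 0.1684, 2.21529)–(0.1684, 0.1684, 2.19263)  len=0.1699
  (v10,v0,v14) [+-+] → (0, 0.1684, -2.21529)–(-0.1684, 0.1684, -2.19263)  len=0.1699
  (v13,v17,v5) [++-] → (-0.1684, 0.1684, 2.19263)–(0, 0.1684, 2.21529)  len=0.1699
  (v14,v0,v18) [+--] → (-0.1684, 0.1684, -2.19263)–(-1.26455, 0.1684, -1.8365)  len=1.1525
  (v14,v18,v15) [+-+] → (-1.26455, 0.1684, -1.8365)–(-1.35551, 0.1684, -1.7113)  len=0.1548
  (v15,v18,v19) [+--] → (-1.35551, 0.1684, -1.7113)–(-2.08915, 0.1684, -0.7015)  len=1.2482
  (v15,v19,v16) [+-+] → (-2.08915, 0.1684, -0.7015)–(-2.08915, 0.1684, -0.546734)  len=0.1548
  (v16,v19,v20) [+--] → (-2.08915, 0.1684, -0.546734)–(-2.08915, 0.1684, 0.7015)  len=1.2482
  (v16,v20,v17) [+-+] → (-2.08915, 0.1684, 0.7015)–(-1.94197, 0.1684, 0.90408)  len=0.2504
  (v17,v20,v21) [+--] → (-1.94197, 0.1684, 0.90408)–(-1.26455, 0.1684, 1.8365)  len=1.1525
  (v17,v21,v5) [+--] → (-1.26455, 0.1684, 1.8365)–(-0.1684, 0.1684, 2.19263)  len=1.1525

Chained into 1 loop(s):
  loop 1: 20 segments, perimeter = 13.7076
Total perimeter = 13.708


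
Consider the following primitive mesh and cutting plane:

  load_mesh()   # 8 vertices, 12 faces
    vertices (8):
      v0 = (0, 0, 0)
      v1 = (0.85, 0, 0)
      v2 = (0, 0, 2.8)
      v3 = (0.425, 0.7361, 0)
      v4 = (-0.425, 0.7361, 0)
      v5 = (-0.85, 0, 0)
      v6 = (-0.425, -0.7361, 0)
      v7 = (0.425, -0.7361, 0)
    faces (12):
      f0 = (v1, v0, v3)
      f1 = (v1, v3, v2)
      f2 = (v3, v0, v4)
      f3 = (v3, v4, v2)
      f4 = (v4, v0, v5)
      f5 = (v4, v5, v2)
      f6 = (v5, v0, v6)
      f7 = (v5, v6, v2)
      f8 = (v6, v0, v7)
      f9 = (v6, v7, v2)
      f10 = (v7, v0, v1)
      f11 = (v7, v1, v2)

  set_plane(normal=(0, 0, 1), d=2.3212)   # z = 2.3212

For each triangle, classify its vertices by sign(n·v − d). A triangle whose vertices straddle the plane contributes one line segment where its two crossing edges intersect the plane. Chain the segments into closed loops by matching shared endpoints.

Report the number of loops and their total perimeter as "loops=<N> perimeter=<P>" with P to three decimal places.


loops=1 perimeter=0.872

Straddling triangles (6 of 12):
  (v1,v3,v2) [--+] → (0.072675, 0.125873, 2.3212)–(0.14535, 0, 2.3212)  len=0.1453
  (v3,v4,v2) [--+] → (-0.072675, 0.125873, 2.3212)–(0.072675, 0.125873, 2.3212)  len=0.1453
  (v4,v5,v2) [--+] → (-0.14535, 0, 2.3212)–(-0.072675, 0.125873, 2.3212)  len=0.1453
  (v5,v6,v2) [--+] → (-0.072675, -0.125873, 2.3212)–(-0.14535, 0, 2.3212)  len=0.1453
  (v6,v7,v2) [--+] → (0.072675, -0.125873, 2.3212)–(-0.072675, -0.125873, 2.3212)  len=0.1453
  (v7,v1,v2) [--+] → (0.14535, 0, 2.3212)–(0.072675, -0.125873, 2.3212)  len=0.1453

Chained into 1 loop(s):
  loop 1: 6 segments, perimeter = 0.8721
Total perimeter = 0.872


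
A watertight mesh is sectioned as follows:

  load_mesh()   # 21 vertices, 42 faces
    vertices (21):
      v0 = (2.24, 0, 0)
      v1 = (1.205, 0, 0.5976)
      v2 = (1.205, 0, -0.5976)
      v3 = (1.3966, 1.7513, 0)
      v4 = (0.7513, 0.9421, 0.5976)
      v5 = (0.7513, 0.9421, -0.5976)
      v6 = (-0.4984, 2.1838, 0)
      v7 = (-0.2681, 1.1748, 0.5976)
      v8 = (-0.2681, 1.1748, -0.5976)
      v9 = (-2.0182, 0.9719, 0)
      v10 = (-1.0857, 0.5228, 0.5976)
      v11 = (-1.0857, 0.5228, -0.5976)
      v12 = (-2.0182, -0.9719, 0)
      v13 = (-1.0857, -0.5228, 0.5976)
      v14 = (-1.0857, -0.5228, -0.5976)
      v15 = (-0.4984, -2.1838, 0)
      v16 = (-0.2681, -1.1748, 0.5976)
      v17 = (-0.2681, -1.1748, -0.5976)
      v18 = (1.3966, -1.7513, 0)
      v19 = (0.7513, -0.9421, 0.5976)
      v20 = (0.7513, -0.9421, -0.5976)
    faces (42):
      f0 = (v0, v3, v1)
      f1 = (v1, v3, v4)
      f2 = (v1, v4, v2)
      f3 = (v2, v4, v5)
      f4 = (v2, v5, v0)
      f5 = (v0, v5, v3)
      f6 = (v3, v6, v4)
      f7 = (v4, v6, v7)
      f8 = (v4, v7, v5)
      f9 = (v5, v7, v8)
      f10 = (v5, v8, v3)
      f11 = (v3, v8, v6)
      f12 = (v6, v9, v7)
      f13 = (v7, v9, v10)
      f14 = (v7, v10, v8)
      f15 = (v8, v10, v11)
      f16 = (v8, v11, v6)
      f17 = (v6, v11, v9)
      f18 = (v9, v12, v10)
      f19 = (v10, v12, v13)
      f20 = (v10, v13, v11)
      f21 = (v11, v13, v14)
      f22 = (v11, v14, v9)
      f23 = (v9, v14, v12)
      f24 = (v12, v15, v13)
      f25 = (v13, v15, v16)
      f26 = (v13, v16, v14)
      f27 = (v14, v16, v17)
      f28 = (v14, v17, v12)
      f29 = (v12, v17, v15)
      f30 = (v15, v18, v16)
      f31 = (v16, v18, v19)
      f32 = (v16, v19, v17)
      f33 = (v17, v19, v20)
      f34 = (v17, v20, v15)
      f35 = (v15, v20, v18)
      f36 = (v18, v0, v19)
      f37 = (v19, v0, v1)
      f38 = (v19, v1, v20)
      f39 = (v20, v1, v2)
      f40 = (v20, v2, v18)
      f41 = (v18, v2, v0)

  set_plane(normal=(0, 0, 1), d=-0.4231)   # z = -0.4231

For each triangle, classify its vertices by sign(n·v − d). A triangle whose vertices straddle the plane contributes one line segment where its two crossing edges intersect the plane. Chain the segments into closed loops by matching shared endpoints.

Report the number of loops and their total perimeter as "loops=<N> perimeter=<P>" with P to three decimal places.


loops=2 perimeter=16.475

Straddling triangles (28 of 42):
  (v1,v4,v2) [++-] → (1.13876, 0.137547, -0.4231)–(1.205, 0, -0.4231)  len=0.1527
  (v2,v4,v5) [-+-] → (1.13876, 0.137547, -0.4231)–(0.7513, 0.9421, -0.4231)  len=0.8930
  (v2,v5,v0) [--+] → (1.186, 0.667006, -0.4231)–(1.50722, 0, -0.4231)  len=0.7403
  (v0,v5,v3) [+-+] → (1.186, 0.667006, -0.4231)–(0.939728, 1.17839, -0.4231)  len=0.5676
  (v4,v7,v5) [++-] → (0.602467, 0.976074, -0.4231)–(0.7513, 0.9421, -0.4231)  len=0.1527
  (v5,v7,v8) [-+-] → (0.602467, 0.976074, -0.4231)–(-0.2681, 1.1748, -0.4231)  len=0.8930
  (v5,v8,v3) [--+] → (0.217995, 1.34314, -0.4231)–(0.939728, 1.17839, -0.4231)  len=0.7403
  (v3,v8,v6) [+-+] → (0.217995, 1.34314, -0.4231)–(-0.335348, 1.46943, -0.4231)  len=0.5676
  (v7,v10,v8) [++-] → (-0.38747, 1.07961, -0.4231)–(-0.2681, 1.1748, -0.4231)  len=0.1527
  (v8,v10,v11) [-+-] → (-0.38747, 1.07961, -0.4231)–(-1.0857, 0.5228, -0.4231)  len=0.8931
  (v8,v11,v6) [--+] → (-0.914208, 1.00781, -0.4231)–(-0.335348, 1.46943, -0.4231)  len=0.7404
  (v6,v11,v9) [+-+] → (-0.914208, 1.00781, -0.4231)–(-1.35799, 0.653938, -0.4231)  len=0.5676
  (v10,v13,v11) [++-] → (-1.0857, 0.370142, -0.4231)–(-1.0857, 0.5228, -0.4231)  len=0.1527
  (v11,v13,v14) [-+-] → (-1.0857, 0.370142, -0.4231)–(-1.0857, -0.5228, -0.4231)  len=0.8929
  (v11,v14,v9) [--+] → (-1.35799, -0.0863456, -0.4231)–(-1.35799, 0.653938, -0.4231)  len=0.7403
  (v9,v14,v12) [+-+] → (-1.35799, -0.0863456, -0.4231)–(-1.35799, -0.653938, -0.4231)  len=0.5676
  (v13,v16,v14) [++-] → (-0.96633, -0.617992, -0.4231)–(-1.0857, -0.5228, -0.4231)  len=0.1527
  (v14,v16,v17) [-+-] → (-0.96633, -0.617992, -0.4231)–(-0.2681, -1.1748, -0.4231)  len=0.8931
  (v14,v17,v12) [--+] → (-0.779132, -1.11555, -0.4231)–(-1.35799, -0.653938, -0.4231)  len=0.7404
  (v12,v17,v15) [+-+] → (-0.779132, -1.11555, -0.4231)–(-0.335348, -1.46943, -0.4231)  len=0.5676
  (v16,v19,v17) [++-] → (-0.119267, -1.14083, -0.4231)–(-0.2681, -1.1748, -0.4231)  len=0.1527
  (v17,v19,v20) [-+-] → (-0.119267, -1.14083, -0.4231)–(0.7513, -0.9421, -0.4231)  len=0.8930
  (v17,v20,v15) [--+] → (0.386386, -1.30468, -0.4231)–(-0.335348, -1.46943, -0.4231)  len=0.7403
  (v15,v20,v18) [+-+] → (0.386386, -1.30468, -0.4231)–(0.939728, -1.17839, -0.4231)  len=0.5676
  (v19,v1,v20) [++-] → (0.817541, -0.804553, -0.4231)–(0.7513, -0.9421, -0.4231)  len=0.1527
  (v20,v1,v2) [-+-] → (0.817541, -0.804553, -0.4231)–(1.205, 0, -0.4231)  len=0.8930
  (v20,v2,v18) [--+] → (1.26095, -0.511382, -0.4231)–(0.939728, -1.17839, -0.4231)  len=0.7403
  (v18,v2,v0) [+-+] → (1.26095, -0.511382, -0.4231)–(1.50722, 0, -0.4231)  len=0.5676

Chained into 2 loop(s):
  loop 1: 14 segments, perimeter = 7.3196
  loop 2: 14 segments, perimeter = 9.1554
Total perimeter = 16.475


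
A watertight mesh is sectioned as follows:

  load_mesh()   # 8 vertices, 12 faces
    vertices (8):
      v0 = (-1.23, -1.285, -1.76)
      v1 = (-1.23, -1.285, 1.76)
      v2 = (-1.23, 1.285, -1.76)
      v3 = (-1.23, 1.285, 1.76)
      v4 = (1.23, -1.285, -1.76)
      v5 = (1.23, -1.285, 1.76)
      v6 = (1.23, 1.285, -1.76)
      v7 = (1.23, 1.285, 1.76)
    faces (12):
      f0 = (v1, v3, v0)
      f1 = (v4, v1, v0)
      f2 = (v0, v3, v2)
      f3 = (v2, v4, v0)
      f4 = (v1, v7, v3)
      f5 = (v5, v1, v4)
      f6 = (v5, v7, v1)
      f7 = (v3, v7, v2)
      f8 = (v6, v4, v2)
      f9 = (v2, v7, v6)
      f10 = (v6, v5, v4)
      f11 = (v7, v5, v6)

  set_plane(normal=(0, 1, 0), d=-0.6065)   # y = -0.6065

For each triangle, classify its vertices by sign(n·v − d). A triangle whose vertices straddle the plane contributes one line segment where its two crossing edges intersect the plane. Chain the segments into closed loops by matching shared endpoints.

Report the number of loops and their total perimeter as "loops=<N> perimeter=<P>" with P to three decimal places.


loops=1 perimeter=11.960

Straddling triangles (8 of 12):
  (v1,v3,v0) [-+-] → (-1.23, -0.6065, 1.76)–(-1.23, -0.6065, -0.830693)  len=2.5907
  (v0,v3,v2) [-++] → (-1.23, -0.6065, -0.830693)–(-1.23, -0.6065, -1.76)  len=0.9293
  (v2,v4,v0) [+--] → (0.580541, -0.6065, -1.76)–(-1.23, -0.6065, -1.76)  len=1.8105
  (v1,v7,v3) [-++] → (-0.580541, -0.6065, 1.76)–(-1.23, -0.6065, 1.76)  len=0.6495
  (v5,v7,v1) [-+-] → (1.23, -0.6065, 1.76)–(-0.580541, -0.6065, 1.76)  len=1.8105
  (v6,v4,v2) [+-+] → (1.23, -0.6065, -1.76)–(0.580541, -0.6065, -1.76)  len=0.6495
  (v6,v5,v4) [+--] → (1.23, -0.6065, 0.830693)–(1.23, -0.6065, -1.76)  len=2.5907
  (v7,v5,v6) [+-+] → (1.23, -0.6065, 1.76)–(1.23, -0.6065, 0.830693)  len=0.9293

Chained into 1 loop(s):
  loop 1: 8 segments, perimeter = 11.9600
Total perimeter = 11.960


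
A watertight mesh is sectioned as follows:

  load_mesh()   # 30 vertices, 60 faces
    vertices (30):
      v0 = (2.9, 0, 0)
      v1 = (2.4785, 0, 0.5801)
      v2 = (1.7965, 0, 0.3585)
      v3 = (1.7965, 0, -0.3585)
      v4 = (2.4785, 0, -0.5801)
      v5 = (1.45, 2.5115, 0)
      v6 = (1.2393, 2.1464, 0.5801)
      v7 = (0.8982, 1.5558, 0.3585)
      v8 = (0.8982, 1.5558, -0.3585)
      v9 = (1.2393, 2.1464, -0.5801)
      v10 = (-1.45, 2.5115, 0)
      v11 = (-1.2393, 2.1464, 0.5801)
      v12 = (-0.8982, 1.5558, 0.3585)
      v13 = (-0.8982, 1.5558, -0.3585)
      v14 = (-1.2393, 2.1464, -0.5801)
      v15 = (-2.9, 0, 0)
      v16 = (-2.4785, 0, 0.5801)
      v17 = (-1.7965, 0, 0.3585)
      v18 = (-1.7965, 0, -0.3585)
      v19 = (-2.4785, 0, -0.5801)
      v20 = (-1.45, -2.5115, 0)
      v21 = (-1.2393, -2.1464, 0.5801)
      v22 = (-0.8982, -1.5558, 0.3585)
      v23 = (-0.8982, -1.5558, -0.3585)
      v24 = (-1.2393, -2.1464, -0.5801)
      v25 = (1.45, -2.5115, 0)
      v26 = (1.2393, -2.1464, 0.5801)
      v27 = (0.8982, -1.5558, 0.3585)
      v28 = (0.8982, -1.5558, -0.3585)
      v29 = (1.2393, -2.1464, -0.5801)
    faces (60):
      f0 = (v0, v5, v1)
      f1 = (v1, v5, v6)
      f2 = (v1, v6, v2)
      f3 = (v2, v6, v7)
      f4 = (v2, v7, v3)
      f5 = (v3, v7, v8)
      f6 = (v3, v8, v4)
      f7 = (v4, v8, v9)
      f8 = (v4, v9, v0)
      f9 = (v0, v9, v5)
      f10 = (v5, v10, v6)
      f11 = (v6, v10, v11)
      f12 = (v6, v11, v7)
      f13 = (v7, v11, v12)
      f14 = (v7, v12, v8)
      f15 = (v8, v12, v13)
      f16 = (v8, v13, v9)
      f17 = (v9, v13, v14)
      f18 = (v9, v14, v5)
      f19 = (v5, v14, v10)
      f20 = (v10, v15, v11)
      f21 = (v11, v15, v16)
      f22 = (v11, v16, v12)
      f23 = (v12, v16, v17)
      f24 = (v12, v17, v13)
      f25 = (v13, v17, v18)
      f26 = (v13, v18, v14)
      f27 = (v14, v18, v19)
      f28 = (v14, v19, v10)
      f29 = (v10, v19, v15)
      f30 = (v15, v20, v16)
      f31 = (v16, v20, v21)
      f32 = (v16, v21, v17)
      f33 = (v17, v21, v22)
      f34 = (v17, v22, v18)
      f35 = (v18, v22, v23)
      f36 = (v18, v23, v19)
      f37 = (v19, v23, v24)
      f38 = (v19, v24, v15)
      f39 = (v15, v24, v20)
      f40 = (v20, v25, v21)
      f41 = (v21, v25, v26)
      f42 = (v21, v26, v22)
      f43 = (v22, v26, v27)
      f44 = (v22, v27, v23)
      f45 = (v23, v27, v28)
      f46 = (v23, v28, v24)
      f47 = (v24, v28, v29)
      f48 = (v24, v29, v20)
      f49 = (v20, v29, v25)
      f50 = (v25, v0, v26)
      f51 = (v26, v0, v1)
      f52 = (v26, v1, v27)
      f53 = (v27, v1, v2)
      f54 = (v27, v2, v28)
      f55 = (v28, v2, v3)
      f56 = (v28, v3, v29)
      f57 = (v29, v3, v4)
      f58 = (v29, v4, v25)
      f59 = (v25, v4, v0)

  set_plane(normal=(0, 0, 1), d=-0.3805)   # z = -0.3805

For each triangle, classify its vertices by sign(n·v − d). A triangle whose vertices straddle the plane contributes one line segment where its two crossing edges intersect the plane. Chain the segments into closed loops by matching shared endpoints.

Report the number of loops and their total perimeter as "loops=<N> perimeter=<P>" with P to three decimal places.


loops=2 perimeter=26.926

Straddling triangles (24 of 60):
  (v3,v8,v4) [++-] → (1.05509, 1.40134, -0.3805)–(1.86421, 0, -0.3805)  len=1.6182
  (v4,v8,v9) [-+-] → (1.05509, 1.40134, -0.3805)–(0.932064, 1.61443, -0.3805)  len=0.2461
  (v4,v9,v0) [--+] → (1.81071, 1.40787, -0.3805)–(2.62353, 0, -0.3805)  len=1.6257
  (v0,v9,v5) [+-+] → (1.81071, 1.40787, -0.3805)–(1.3118, 2.27202, -0.3805)  len=0.9978
  (v8,v13,v9) [++-] → (-0.685993, 1.61443, -0.3805)–(0.932064, 1.61443, -0.3805)  len=1.6181
  (v9,v13,v14) [-+-] → (-0.685993, 1.61443, -0.3805)–(-0.932064, 1.61443, -0.3805)  len=0.2461
  (v9,v14,v5) [--+] → (-0.313969, 2.27202, -0.3805)–(1.3118, 2.27202, -0.3805)  len=1.6258
  (v5,v14,v10) [+-+] → (-0.313969, 2.27202, -0.3805)–(-1.3118, 2.27202, -0.3805)  len=0.9978
  (v13,v18,v14) [++-] → (-1.74118, 0.21309, -0.3805)–(-0.932064, 1.61443, -0.3805)  len=1.6182
  (v14,v18,v19) [-+-] → (-1.74118, 0.21309, -0.3805)–(-1.86421, 0, -0.3805)  len=0.2461
  (v14,v19,v10) [--+] → (-2.12462, 0.864153, -0.3805)–(-1.3118, 2.27202, -0.3805)  len=1.6257
  (v10,v19,v15) [+-+] → (-2.12462, 0.864153, -0.3805)–(-2.62353, 0, -0.3805)  len=0.9978
  (v18,v23,v19) [++-] → (-1.05509, -1.40134, -0.3805)–(-1.86421, 0, -0.3805)  len=1.6182
  (v19,v23,v24) [-+-] → (-1.05509, -1.40134, -0.3805)–(-0.932064, -1.61443, -0.3805)  len=0.2461
  (v19,v24,v15) [--+] → (-1.81071, -1.40787, -0.3805)–(-2.62353, 0, -0.3805)  len=1.6257
  (v15,v24,v20) [+-+] → (-1.81071, -1.40787, -0.3805)–(-1.3118, -2.27202, -0.3805)  len=0.9978
  (v23,v28,v24) [++-] → (0.685993, -1.61443, -0.3805)–(-0.932064, -1.61443, -0.3805)  len=1.6181
  (v24,v28,v29) [-+-] → (0.685993, -1.61443, -0.3805)–(0.932064, -1.61443, -0.3805)  len=0.2461
  (v24,v29,v20) [--+] → (0.313969, -2.27202, -0.3805)–(-1.3118, -2.27202, -0.3805)  len=1.6258
  (v20,v29,v25) [+-+] → (0.313969, -2.27202, -0.3805)–(1.3118, -2.27202, -0.3805)  len=0.9978
  (v28,v3,v29) [++-] → (1.74118, -0.21309, -0.3805)–(0.932064, -1.61443, -0.3805)  len=1.6182
  (v29,v3,v4) [-+-] → (1.74118, -0.21309, -0.3805)–(1.86421, 0, -0.3805)  len=0.2461
  (v29,v4,v25) [--+] → (2.12462, -0.864153, -0.3805)–(1.3118, -2.27202, -0.3805)  len=1.6257
  (v25,v4,v0) [+-+] → (2.12462, -0.864153, -0.3805)–(2.62353, 0, -0.3805)  len=0.9978

Chained into 2 loop(s):
  loop 1: 12 segments, perimeter = 11.1851
  loop 2: 12 segments, perimeter = 15.7412
Total perimeter = 26.926


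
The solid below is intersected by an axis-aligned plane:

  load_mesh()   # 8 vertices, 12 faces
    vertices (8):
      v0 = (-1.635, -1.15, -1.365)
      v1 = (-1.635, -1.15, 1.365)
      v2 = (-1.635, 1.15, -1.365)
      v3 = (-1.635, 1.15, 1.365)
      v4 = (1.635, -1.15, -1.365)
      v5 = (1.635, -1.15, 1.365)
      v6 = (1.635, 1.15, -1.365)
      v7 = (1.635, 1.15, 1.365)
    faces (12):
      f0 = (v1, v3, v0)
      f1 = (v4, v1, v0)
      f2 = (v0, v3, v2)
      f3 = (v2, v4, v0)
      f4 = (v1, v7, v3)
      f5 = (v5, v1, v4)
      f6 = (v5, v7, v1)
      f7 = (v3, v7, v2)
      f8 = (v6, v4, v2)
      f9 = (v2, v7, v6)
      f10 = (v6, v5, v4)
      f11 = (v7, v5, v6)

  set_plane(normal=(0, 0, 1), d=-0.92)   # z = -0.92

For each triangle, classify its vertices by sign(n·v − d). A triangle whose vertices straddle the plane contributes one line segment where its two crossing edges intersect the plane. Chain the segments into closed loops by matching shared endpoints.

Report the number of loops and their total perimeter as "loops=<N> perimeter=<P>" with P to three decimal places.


Straddling triangles (8 of 12):
  (v1,v3,v0) [++-] → (-1.635, -0.775092, -0.92)–(-1.635, -1.15, -0.92)  len=0.3749
  (v4,v1,v0) [-+-] → (1.10198, -1.15, -0.92)–(-1.635, -1.15, -0.92)  len=2.7370
  (v0,v3,v2) [-+-] → (-1.635, -0.775092, -0.92)–(-1.635, 1.15, -0.92)  len=1.9251
  (v5,v1,v4) [++-] → (1.10198, -1.15, -0.92)–(1.635, -1.15, -0.92)  len=0.5330
  (v3,v7,v2) [++-] → (-1.10198, 1.15, -0.92)–(-1.635, 1.15, -0.92)  len=0.5330
  (v2,v7,v6) [-+-] → (-1.10198, 1.15, -0.92)–(1.635, 1.15, -0.92)  len=2.7370
  (v6,v5,v4) [-+-] → (1.635, 0.775092, -0.92)–(1.635, -1.15, -0.92)  len=1.9251
  (v7,v5,v6) [++-] → (1.635, 0.775092, -0.92)–(1.635, 1.15, -0.92)  len=0.3749

Chained into 1 loop(s):
  loop 1: 8 segments, perimeter = 11.1400
Total perimeter = 11.140

loops=1 perimeter=11.140


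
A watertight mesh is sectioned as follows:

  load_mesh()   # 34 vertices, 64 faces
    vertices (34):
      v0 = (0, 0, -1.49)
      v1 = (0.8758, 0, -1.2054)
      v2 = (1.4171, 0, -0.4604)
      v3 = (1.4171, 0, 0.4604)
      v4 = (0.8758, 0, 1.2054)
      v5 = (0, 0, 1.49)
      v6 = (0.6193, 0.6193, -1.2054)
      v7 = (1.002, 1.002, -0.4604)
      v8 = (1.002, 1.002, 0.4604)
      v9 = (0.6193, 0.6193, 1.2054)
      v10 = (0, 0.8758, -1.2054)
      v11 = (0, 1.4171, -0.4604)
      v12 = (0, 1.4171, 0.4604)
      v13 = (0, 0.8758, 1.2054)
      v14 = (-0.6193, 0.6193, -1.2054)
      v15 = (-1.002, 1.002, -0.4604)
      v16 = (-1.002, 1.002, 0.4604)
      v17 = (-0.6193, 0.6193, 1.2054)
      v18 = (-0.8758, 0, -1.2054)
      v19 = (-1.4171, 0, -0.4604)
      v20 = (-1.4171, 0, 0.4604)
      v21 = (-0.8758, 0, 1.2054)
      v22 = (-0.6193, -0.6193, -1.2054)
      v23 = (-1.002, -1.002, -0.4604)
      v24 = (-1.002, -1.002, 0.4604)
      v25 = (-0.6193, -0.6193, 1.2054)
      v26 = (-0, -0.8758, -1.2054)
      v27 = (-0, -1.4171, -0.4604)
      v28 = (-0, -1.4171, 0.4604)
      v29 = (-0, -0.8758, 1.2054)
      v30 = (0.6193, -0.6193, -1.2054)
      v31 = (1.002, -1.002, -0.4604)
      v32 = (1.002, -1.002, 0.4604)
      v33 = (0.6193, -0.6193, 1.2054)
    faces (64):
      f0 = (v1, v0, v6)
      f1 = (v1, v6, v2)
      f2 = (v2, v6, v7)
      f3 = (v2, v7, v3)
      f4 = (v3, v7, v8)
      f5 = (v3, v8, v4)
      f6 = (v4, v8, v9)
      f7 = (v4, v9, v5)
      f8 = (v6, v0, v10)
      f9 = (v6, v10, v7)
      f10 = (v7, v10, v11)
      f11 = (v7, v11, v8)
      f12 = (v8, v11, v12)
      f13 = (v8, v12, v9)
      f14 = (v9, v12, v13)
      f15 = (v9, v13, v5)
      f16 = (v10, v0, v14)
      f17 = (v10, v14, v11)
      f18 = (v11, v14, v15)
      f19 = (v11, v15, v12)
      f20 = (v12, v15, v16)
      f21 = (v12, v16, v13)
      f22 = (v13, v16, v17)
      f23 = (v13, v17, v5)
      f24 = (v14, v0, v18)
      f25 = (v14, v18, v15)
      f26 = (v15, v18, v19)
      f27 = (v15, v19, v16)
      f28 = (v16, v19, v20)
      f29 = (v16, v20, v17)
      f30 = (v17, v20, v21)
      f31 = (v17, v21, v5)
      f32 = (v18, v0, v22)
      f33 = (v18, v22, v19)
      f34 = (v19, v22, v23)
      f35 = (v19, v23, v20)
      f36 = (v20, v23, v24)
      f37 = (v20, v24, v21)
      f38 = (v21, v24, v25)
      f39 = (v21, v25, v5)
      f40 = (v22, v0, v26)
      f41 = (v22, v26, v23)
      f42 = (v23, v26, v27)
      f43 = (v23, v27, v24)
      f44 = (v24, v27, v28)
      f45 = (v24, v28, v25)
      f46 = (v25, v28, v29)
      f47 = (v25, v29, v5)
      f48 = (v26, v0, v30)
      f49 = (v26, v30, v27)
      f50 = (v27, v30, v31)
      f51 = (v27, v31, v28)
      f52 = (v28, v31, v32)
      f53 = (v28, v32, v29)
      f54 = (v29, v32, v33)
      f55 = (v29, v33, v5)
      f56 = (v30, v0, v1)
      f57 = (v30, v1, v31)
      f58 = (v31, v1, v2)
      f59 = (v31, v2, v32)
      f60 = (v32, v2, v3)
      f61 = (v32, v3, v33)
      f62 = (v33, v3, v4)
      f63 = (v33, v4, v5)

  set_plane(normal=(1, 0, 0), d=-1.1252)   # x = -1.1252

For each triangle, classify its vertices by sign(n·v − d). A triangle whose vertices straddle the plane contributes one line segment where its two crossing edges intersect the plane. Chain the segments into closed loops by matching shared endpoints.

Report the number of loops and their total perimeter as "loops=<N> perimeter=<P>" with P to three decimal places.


Straddling triangles (10 of 64):
  (v15,v18,v19) [++-] → (-1.1252, 0, -0.862147)–(-1.1252, 0.70461, -0.4604)  len=0.8111
  (v15,v19,v16) [+-+] → (-1.1252, 0.70461, -0.4604)–(-1.1252, 0.70461, 0.18711)  len=0.6475
  (v16,v19,v20) [+--] → (-1.1252, 0.70461, 0.18711)–(-1.1252, 0.70461, 0.4604)  len=0.2733
  (v16,v20,v17) [+-+] → (-1.1252, 0.70461, 0.4604)–(-1.1252, 0.22659, 0.732981)  len=0.5503
  (v17,v20,v21) [+-+] → (-1.1252, 0.22659, 0.732981)–(-1.1252, 0, 0.862147)  len=0.2608
  (v18,v22,v19) [++-] → (-1.1252, -0.22659, -0.732981)–(-1.1252, 0, -0.862147)  len=0.2608
  (v19,v22,v23) [-++] → (-1.1252, -0.22659, -0.732981)–(-1.1252, -0.70461, -0.4604)  len=0.5503
  (v19,v23,v20) [-+-] → (-1.1252, -0.70461, -0.4604)–(-1.1252, -0.70461, -0.18711)  len=0.2733
  (v20,v23,v24) [-++] → (-1.1252, -0.70461, -0.18711)–(-1.1252, -0.70461, 0.4604)  len=0.6475
  (v20,v24,v21) [-++] → (-1.1252, -0.70461, 0.4604)–(-1.1252, 0, 0.862147)  len=0.8111

Chained into 1 loop(s):
  loop 1: 10 segments, perimeter = 5.0860
Total perimeter = 5.086

loops=1 perimeter=5.086


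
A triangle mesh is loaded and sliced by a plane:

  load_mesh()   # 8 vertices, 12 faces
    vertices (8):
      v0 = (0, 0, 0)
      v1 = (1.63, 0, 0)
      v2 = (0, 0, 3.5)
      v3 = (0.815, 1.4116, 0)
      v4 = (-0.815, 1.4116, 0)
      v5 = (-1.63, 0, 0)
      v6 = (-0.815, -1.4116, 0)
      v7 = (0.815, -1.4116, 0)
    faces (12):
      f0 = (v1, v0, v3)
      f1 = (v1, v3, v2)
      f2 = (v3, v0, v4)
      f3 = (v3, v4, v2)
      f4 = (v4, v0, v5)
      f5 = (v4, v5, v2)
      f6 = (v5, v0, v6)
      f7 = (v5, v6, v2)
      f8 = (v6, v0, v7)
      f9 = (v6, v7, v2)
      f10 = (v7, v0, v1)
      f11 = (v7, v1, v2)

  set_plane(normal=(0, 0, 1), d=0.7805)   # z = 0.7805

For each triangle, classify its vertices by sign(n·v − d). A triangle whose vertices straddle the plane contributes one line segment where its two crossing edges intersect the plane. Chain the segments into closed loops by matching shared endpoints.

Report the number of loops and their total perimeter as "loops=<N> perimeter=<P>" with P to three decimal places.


loops=1 perimeter=7.599

Straddling triangles (6 of 12):
  (v1,v3,v2) [--+] → (0.633255, 1.09681, 0.7805)–(1.26651, 0, 0.7805)  len=1.2665
  (v3,v4,v2) [--+] → (-0.633255, 1.09681, 0.7805)–(0.633255, 1.09681, 0.7805)  len=1.2665
  (v4,v5,v2) [--+] → (-1.26651, 0, 0.7805)–(-0.633255, 1.09681, 0.7805)  len=1.2665
  (v5,v6,v2) [--+] → (-0.633255, -1.09681, 0.7805)–(-1.26651, 0, 0.7805)  len=1.2665
  (v6,v7,v2) [--+] → (0.633255, -1.09681, 0.7805)–(-0.633255, -1.09681, 0.7805)  len=1.2665
  (v7,v1,v2) [--+] → (1.26651, 0, 0.7805)–(0.633255, -1.09681, 0.7805)  len=1.2665

Chained into 1 loop(s):
  loop 1: 6 segments, perimeter = 7.5990
Total perimeter = 7.599


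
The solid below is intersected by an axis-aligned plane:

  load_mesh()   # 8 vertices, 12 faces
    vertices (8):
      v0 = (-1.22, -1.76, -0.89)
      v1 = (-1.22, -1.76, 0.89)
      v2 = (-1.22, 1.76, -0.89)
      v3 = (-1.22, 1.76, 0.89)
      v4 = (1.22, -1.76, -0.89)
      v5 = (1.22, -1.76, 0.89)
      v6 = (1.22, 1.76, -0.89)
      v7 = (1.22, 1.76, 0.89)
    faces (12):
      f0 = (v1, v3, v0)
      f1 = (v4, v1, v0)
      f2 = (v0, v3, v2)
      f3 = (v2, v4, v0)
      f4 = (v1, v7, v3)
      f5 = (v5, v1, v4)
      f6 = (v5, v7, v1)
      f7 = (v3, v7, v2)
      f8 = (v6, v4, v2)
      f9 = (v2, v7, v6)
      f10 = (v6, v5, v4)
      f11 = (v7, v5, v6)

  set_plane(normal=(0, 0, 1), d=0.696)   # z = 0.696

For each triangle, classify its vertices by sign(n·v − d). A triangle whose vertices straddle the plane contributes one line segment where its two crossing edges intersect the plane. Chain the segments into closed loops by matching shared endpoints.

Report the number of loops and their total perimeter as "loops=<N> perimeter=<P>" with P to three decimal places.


loops=1 perimeter=11.920

Straddling triangles (8 of 12):
  (v1,v3,v0) [++-] → (-1.22, 1.37636, 0.696)–(-1.22, -1.76, 0.696)  len=3.1364
  (v4,v1,v0) [-+-] → (-0.954067, -1.76, 0.696)–(-1.22, -1.76, 0.696)  len=0.2659
  (v0,v3,v2) [-+-] → (-1.22, 1.37636, 0.696)–(-1.22, 1.76, 0.696)  len=0.3836
  (v5,v1,v4) [++-] → (-0.954067, -1.76, 0.696)–(1.22, -1.76, 0.696)  len=2.1741
  (v3,v7,v2) [++-] → (0.954067, 1.76, 0.696)–(-1.22, 1.76, 0.696)  len=2.1741
  (v2,v7,v6) [-+-] → (0.954067, 1.76, 0.696)–(1.22, 1.76, 0.696)  len=0.2659
  (v6,v5,v4) [-+-] → (1.22, -1.37636, 0.696)–(1.22, -1.76, 0.696)  len=0.3836
  (v7,v5,v6) [++-] → (1.22, -1.37636, 0.696)–(1.22, 1.76, 0.696)  len=3.1364

Chained into 1 loop(s):
  loop 1: 8 segments, perimeter = 11.9200
Total perimeter = 11.920
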